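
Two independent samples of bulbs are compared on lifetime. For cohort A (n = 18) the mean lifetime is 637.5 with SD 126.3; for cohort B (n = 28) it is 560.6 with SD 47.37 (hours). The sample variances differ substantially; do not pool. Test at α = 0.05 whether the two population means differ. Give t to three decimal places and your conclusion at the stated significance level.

t = 2.474; reject H0

Let group 1 = cohort A, group 2 = cohort B. H0: μ_1 = μ_2; H1: μ_1 ≠ μ_2 (Welch's two-sample t-test, two-sided).
t = (x̄_1 − x̄_2)/√(s_1²/n_1 + s_2²/n_2) = (637.5 − 560.6)/√(126.3²/18 + 47.37²/28) = 2.474
Welch–Satterthwaite df ≈ 20.11
Two-sided p-value ≈ 0.022
Since p ≈ 0.022 < α = 0.05, reject H0; the evidence is statistically significant.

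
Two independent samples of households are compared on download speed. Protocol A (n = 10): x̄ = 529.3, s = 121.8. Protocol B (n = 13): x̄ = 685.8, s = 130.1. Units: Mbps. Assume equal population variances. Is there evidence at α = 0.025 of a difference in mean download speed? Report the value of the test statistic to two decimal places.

-2.94

Let group 1 = protocol A, group 2 = protocol B. H0: μ_1 = μ_2; H1: μ_1 ≠ μ_2 (two-sample pooled-variance t-test, two-sided).
s_p² = [(10−1)·121.8² + (13−1)·130.1²]/(10+13−2) = 16030
t = (529.3 − 685.8)/√[16030·(1/10 + 1/13)] = -2.94
df = n₁ + n₂ − 2 = 21
Two-sided p-value ≈ 0.008
Since p ≈ 0.008 < α = 0.025, reject H0; the evidence is statistically significant.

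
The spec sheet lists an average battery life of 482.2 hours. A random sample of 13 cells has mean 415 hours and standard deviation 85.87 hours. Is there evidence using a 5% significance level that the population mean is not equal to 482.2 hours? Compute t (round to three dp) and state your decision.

H0: μ = 482.2; H1: μ ≠ 482.2 (one-sample t-test, two-sided).
t = (x̄ − μ₀)/(s/√n) = (415 − 482.2)/(85.87/√13) = -2.822
df = n − 1 = 12
Two-sided p-value ≈ 0.015
Since p ≈ 0.015 < α = 0.05, reject H0; the data support H1.

t = -2.822; reject H0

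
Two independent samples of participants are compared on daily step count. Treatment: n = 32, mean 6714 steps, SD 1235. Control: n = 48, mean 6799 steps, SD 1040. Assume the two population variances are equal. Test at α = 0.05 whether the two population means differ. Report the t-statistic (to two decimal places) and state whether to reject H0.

t = -0.33; fail to reject H0

Let group 1 = treatment, group 2 = control. H0: μ_1 = μ_2; H1: μ_1 ≠ μ_2 (two-sample pooled-variance t-test, two-sided).
s_p² = [(32−1)·1235² + (48−1)·1040²]/(32+48−2) = 1257910
t = (6714 − 6799)/√[1257910·(1/32 + 1/48)] = -0.33
df = n₁ + n₂ − 2 = 78
Two-sided p-value ≈ 0.741
Since p ≈ 0.741 > α = 0.05, fail to reject H0; the evidence is not statistically significant.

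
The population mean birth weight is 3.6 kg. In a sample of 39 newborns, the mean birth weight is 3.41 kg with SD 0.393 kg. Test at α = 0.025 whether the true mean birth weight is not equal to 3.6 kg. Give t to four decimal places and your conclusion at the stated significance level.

t = -3.0192; reject H0

H0: μ = 3.6; H1: μ ≠ 3.6 (one-sample t-test, two-sided).
t = (x̄ − μ₀)/(s/√n) = (3.41 − 3.6)/(0.393/√39) = -3.0192
df = n − 1 = 38
Two-sided p-value ≈ 0.0045
Since p ≈ 0.0045 < α = 0.025, reject H0; the evidence is statistically significant.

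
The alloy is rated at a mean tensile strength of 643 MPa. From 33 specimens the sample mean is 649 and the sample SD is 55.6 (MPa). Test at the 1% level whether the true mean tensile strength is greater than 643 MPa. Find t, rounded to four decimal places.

0.6199

H0: μ = 643; H1: μ > 643 (one-sample t-test, right-tailed).
t = (x̄ − μ₀)/(s/√n) = (649 − 643)/(55.6/√33) = 0.6199
df = n − 1 = 32
p-value = P(T ≥ 0.6199) ≈ 0.270
Since p ≈ 0.270 > α = 0.01, fail to reject H0; the evidence is not statistically significant.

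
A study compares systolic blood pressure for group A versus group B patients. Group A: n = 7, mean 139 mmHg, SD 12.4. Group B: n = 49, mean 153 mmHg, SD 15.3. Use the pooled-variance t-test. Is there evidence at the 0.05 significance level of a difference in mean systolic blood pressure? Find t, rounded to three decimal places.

Let group 1 = group A, group 2 = group B. H0: μ_1 = μ_2; H1: μ_1 ≠ μ_2 (two-sample pooled-variance t-test, two-sided).
s_p² = [(7−1)·12.4² + (49−1)·15.3²]/(7+49−2) = 225.164
t = (139 − 153)/√[225.164·(1/7 + 1/49)] = -2.309
df = n₁ + n₂ − 2 = 54
Two-sided p-value ≈ 0.0248
Since p ≈ 0.0248 < α = 0.05, reject H0; the evidence is statistically significant.

-2.309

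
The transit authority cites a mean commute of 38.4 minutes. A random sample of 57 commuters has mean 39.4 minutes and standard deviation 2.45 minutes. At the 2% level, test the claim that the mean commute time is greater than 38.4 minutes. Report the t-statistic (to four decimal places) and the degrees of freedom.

t = 3.0816, df = 56

H0: μ = 38.4; H1: μ > 38.4 (one-sample t-test, right-tailed).
t = (x̄ − μ₀)/(s/√n) = (39.4 − 38.4)/(2.45/√57) = 3.0816
df = n − 1 = 56
p-value = P(T ≥ 3.0816) ≈ 0.002
Since p ≈ 0.002 < α = 0.02, reject H0; the evidence is statistically significant.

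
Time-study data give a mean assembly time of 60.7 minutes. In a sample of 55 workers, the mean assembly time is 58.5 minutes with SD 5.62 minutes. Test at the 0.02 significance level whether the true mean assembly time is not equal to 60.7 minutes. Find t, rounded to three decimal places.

H0: μ = 60.7; H1: μ ≠ 60.7 (one-sample t-test, two-sided).
t = (x̄ − μ₀)/(s/√n) = (58.5 − 60.7)/(5.62/√55) = -2.903
df = n − 1 = 54
Two-sided p-value ≈ 0.0053
Since p ≈ 0.0053 < α = 0.02, reject H0; the data support H1.

-2.903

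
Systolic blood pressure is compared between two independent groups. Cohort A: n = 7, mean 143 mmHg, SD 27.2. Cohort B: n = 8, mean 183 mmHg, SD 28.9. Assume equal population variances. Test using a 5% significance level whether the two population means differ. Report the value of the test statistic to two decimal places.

Let group 1 = cohort A, group 2 = cohort B. H0: μ_1 = μ_2; H1: μ_1 ≠ μ_2 (two-sample pooled-variance t-test, two-sided).
s_p² = [(7−1)·27.2² + (8−1)·28.9²]/(7+8−2) = 791.193
t = (143 − 183)/√[791.193·(1/7 + 1/8)] = -2.75
df = n₁ + n₂ − 2 = 13
Two-sided p-value ≈ 0.0166
Since p ≈ 0.0166 < α = 0.05, reject H0; the data support H1.

-2.75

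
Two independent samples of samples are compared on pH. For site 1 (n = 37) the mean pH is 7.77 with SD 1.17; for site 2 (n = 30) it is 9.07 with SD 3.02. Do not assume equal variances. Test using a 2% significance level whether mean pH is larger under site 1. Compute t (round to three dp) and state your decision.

t = -2.226; fail to reject H0

Let group 1 = site 1, group 2 = site 2. H0: μ_1 = μ_2; H1: μ_1 > μ_2 (Welch's two-sample t-test, right-tailed).
t = (x̄_1 − x̄_2)/√(s_1²/n_1 + s_2²/n_2) = (7.77 − 9.07)/√(1.17²/37 + 3.02²/30) = -2.226
Welch–Satterthwaite df ≈ 36.06
p-value = P(T ≥ -2.226) ≈ 0.984
Since p ≈ 0.984 > α = 0.02, fail to reject H0; the data do not provide sufficient evidence against H0.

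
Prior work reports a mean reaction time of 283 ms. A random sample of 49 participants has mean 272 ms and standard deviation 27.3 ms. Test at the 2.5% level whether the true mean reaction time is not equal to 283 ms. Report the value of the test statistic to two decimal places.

-2.82

H0: μ = 283; H1: μ ≠ 283 (one-sample t-test, two-sided).
t = (x̄ − μ₀)/(s/√n) = (272 − 283)/(27.3/√49) = -2.82
df = n − 1 = 48
Two-sided p-value ≈ 0.0070
Since p ≈ 0.0070 < α = 0.025, reject H0; the data support H1.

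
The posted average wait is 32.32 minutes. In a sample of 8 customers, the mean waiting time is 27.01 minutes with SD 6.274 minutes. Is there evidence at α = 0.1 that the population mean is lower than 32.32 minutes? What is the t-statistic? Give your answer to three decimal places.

-2.394

H0: μ = 32.32; H1: μ < 32.32 (one-sample t-test, left-tailed).
t = (x̄ − μ₀)/(s/√n) = (27.01 − 32.32)/(6.274/√8) = -2.394
df = n − 1 = 7
p-value = P(T ≤ -2.394) ≈ 0.0239
Since p ≈ 0.0239 < α = 0.1, reject H0; the data support H1.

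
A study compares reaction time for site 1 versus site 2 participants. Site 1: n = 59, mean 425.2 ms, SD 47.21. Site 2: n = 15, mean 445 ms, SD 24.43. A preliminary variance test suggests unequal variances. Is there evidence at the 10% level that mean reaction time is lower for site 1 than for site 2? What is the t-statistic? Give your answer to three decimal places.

Let group 1 = site 1, group 2 = site 2. H0: μ_1 = μ_2; H1: μ_1 < μ_2 (Welch's two-sample t-test, left-tailed).
t = (x̄_1 − x̄_2)/√(s_1²/n_1 + s_2²/n_2) = (425.2 − 445)/√(47.21²/59 + 24.43²/15) = -2.248
Welch–Satterthwaite df ≈ 43.70
p-value = P(T ≤ -2.248) ≈ 0.0148
Since p ≈ 0.0148 < α = 0.1, reject H0; the evidence is statistically significant.

-2.248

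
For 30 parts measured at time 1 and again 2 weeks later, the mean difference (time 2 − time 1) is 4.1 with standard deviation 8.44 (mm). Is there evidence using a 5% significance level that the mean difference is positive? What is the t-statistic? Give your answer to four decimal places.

2.6607

H0: μ_d = 0; H1: μ_d > 0 (paired t-test on the differences, right-tailed).
t = d̄/(s_d/√n) = 4.1/(8.44/√30) = 2.6607
df = n − 1 = 29
p-value = P(T ≥ 2.6607) ≈ 0.0063
Since p ≈ 0.0063 < α = 0.05, reject H0; the data support H1.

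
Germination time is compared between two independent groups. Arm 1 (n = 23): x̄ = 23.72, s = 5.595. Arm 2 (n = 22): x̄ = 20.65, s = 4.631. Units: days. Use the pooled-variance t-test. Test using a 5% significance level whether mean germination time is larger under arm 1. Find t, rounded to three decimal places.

Let group 1 = arm 1, group 2 = arm 2. H0: μ_1 = μ_2; H1: μ_1 > μ_2 (two-sample pooled-variance t-test, right-tailed).
s_p² = [(23−1)·5.595² + (22−1)·4.631²]/(23+22−2) = 26.4897
t = (23.72 − 20.65)/√[26.4897·(1/23 + 1/22)] = 2.000
df = n₁ + n₂ − 2 = 43
p-value = P(T ≥ 2.000) ≈ 0.0259
Since p ≈ 0.0259 < α = 0.05, reject H0; the data support H1.

2.000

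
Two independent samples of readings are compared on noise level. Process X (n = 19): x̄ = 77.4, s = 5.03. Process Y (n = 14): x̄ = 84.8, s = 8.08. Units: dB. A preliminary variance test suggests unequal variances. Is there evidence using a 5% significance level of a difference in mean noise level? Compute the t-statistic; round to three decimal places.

Let group 1 = process X, group 2 = process Y. H0: μ_1 = μ_2; H1: μ_1 ≠ μ_2 (Welch's two-sample t-test, two-sided).
t = (x̄_1 − x̄_2)/√(s_1²/n_1 + s_2²/n_2) = (77.4 − 84.8)/√(5.03²/19 + 8.08²/14) = -3.022
Welch–Satterthwaite df ≈ 20.29
Two-sided p-value ≈ 0.007
Since p ≈ 0.007 < α = 0.05, reject H0; the evidence is statistically significant.

-3.022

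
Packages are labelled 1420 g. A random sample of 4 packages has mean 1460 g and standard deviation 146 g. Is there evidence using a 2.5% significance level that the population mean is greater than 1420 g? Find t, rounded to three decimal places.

0.548

H0: μ = 1420; H1: μ > 1420 (one-sample t-test, right-tailed).
t = (x̄ − μ₀)/(s/√n) = (1460 − 1420)/(146/√4) = 0.548
df = n − 1 = 3
p-value = P(T ≥ 0.548) ≈ 0.3109
Since p ≈ 0.3109 > α = 0.025, fail to reject H0; the evidence is not statistically significant.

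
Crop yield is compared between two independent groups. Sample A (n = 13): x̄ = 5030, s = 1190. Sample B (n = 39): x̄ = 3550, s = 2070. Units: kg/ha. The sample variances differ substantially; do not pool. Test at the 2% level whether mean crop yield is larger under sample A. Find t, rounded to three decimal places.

Let group 1 = sample A, group 2 = sample B. H0: μ_1 = μ_2; H1: μ_1 > μ_2 (Welch's two-sample t-test, right-tailed).
t = (x̄_1 − x̄_2)/√(s_1²/n_1 + s_2²/n_2) = (5030 − 3550)/√(1190²/13 + 2070²/39) = 3.164
Welch–Satterthwaite df ≈ 36.64
p-value = P(T ≥ 3.164) ≈ 0.0016
Since p ≈ 0.0016 < α = 0.02, reject H0; the evidence is statistically significant.

3.164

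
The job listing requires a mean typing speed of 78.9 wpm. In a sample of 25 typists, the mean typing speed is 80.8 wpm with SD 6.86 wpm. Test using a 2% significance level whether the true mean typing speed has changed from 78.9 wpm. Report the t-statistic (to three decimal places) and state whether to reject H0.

t = 1.385; fail to reject H0

H0: μ = 78.9; H1: μ ≠ 78.9 (one-sample t-test, two-sided).
t = (x̄ − μ₀)/(s/√n) = (80.8 − 78.9)/(6.86/√25) = 1.385
df = n − 1 = 24
Two-sided p-value ≈ 0.179
Since p ≈ 0.179 > α = 0.02, fail to reject H0; the data do not provide sufficient evidence against H0.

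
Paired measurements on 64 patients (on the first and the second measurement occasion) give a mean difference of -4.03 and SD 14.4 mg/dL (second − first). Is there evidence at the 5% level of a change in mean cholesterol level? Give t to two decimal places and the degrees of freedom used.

H0: μ_d = 0; H1: μ_d ≠ 0 (paired t-test on the differences, two-sided).
t = d̄/(s_d/√n) = -4.03/(14.4/√64) = -2.24
df = n − 1 = 63
Two-sided p-value ≈ 0.0287
Since p ≈ 0.0287 < α = 0.05, reject H0; the evidence is statistically significant.

t = -2.24, df = 63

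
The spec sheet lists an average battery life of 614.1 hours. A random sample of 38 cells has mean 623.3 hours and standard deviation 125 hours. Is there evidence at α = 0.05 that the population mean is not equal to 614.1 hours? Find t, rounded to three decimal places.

0.454

H0: μ = 614.1; H1: μ ≠ 614.1 (one-sample t-test, two-sided).
t = (x̄ − μ₀)/(s/√n) = (623.3 − 614.1)/(125/√38) = 0.454
df = n − 1 = 37
Two-sided p-value ≈ 0.6527
Since p ≈ 0.6527 > α = 0.05, fail to reject H0; the evidence is not statistically significant.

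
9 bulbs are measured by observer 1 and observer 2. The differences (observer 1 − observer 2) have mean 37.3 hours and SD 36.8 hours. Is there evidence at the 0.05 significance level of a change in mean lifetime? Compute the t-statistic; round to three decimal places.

3.041

H0: μ_d = 0; H1: μ_d ≠ 0 (paired t-test on the differences, two-sided).
t = d̄/(s_d/√n) = 37.3/(36.8/√9) = 3.041
df = n − 1 = 8
Two-sided p-value ≈ 0.016
Since p ≈ 0.016 < α = 0.05, reject H0; the evidence is statistically significant.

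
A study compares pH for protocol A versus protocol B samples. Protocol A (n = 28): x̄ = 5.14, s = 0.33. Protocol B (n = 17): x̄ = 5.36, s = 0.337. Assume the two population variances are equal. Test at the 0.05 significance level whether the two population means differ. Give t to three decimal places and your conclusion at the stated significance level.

t = -2.151; reject H0

Let group 1 = protocol A, group 2 = protocol B. H0: μ_1 = μ_2; H1: μ_1 ≠ μ_2 (two-sample pooled-variance t-test, two-sided).
s_p² = [(28−1)·0.33² + (17−1)·0.337²]/(28+17−2) = 0.110637
t = (5.14 − 5.36)/√[0.110637·(1/28 + 1/17)] = -2.151
df = n₁ + n₂ − 2 = 43
Two-sided p-value ≈ 0.037
Since p ≈ 0.037 < α = 0.05, reject H0; the evidence is statistically significant.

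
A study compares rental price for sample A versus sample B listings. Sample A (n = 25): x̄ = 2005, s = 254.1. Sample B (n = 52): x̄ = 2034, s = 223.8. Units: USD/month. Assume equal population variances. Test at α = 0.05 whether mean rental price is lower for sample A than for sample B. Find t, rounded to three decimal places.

Let group 1 = sample A, group 2 = sample B. H0: μ_1 = μ_2; H1: μ_1 < μ_2 (two-sample pooled-variance t-test, left-tailed).
s_p² = [(25−1)·254.1² + (52−1)·223.8²]/(25+52−2) = 54720.2
t = (2005 − 2034)/√[54720.2·(1/25 + 1/52)] = -0.509
df = n₁ + n₂ − 2 = 75
p-value = P(T ≤ -0.509) ≈ 0.306
Since p ≈ 0.306 > α = 0.05, fail to reject H0; the evidence is not statistically significant.

-0.509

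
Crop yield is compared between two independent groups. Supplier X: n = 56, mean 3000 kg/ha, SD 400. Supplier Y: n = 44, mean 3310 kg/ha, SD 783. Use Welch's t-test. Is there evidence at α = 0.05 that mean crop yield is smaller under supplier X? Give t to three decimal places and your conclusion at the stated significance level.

t = -2.392; reject H0

Let group 1 = supplier X, group 2 = supplier Y. H0: μ_1 = μ_2; H1: μ_1 < μ_2 (Welch's two-sample t-test, left-tailed).
t = (x̄_1 − x̄_2)/√(s_1²/n_1 + s_2²/n_2) = (3000 − 3310)/√(400²/56 + 783²/44) = -2.392
Welch–Satterthwaite df ≈ 60.46
p-value = P(T ≤ -2.392) ≈ 0.0099
Since p ≈ 0.0099 < α = 0.05, reject H0; the evidence is statistically significant.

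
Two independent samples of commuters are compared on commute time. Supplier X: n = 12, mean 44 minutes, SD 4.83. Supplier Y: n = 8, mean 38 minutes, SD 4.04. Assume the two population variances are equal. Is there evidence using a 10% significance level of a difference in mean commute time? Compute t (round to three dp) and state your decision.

t = 2.896; reject H0

Let group 1 = supplier X, group 2 = supplier Y. H0: μ_1 = μ_2; H1: μ_1 ≠ μ_2 (two-sample pooled-variance t-test, two-sided).
s_p² = [(12−1)·4.83² + (8−1)·4.04²]/(12+8−2) = 20.6038
t = (44 − 38)/√[20.6038·(1/12 + 1/8)] = 2.896
df = n₁ + n₂ − 2 = 18
Two-sided p-value ≈ 0.0096
Since p ≈ 0.0096 < α = 0.1, reject H0; the evidence is statistically significant.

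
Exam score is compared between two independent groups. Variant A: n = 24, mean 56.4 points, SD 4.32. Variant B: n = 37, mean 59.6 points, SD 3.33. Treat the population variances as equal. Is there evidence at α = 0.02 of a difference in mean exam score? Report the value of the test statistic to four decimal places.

-3.2583

Let group 1 = variant A, group 2 = variant B. H0: μ_1 = μ_2; H1: μ_1 ≠ μ_2 (two-sample pooled-variance t-test, two-sided).
s_p² = [(24−1)·4.32² + (37−1)·3.33²]/(24+37−2) = 14.0413
t = (56.4 − 59.6)/√[14.0413·(1/24 + 1/37)] = -3.2583
df = n₁ + n₂ − 2 = 59
Two-sided p-value ≈ 0.002
Since p ≈ 0.002 < α = 0.02, reject H0; the data support H1.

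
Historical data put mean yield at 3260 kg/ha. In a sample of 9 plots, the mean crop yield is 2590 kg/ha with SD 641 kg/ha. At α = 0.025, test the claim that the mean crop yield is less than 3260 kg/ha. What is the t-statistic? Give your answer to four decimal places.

-3.1357

H0: μ = 3260; H1: μ < 3260 (one-sample t-test, left-tailed).
t = (x̄ − μ₀)/(s/√n) = (2590 − 3260)/(641/√9) = -3.1357
df = n − 1 = 8
p-value = P(T ≤ -3.1357) ≈ 0.007
Since p ≈ 0.007 < α = 0.025, reject H0; the data support H1.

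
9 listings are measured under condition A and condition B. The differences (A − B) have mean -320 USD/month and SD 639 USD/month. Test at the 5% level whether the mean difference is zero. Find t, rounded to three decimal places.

H0: μ_d = 0; H1: μ_d ≠ 0 (paired t-test on the differences, two-sided).
t = d̄/(s_d/√n) = -320/(639/√9) = -1.502
df = n − 1 = 8
Two-sided p-value ≈ 0.171
Since p ≈ 0.171 > α = 0.05, fail to reject H0; the evidence is not statistically significant.

-1.502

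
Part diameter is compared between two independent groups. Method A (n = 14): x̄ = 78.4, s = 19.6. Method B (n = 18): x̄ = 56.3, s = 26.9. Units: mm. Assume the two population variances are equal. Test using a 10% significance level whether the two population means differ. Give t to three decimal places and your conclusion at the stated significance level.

t = 2.583; reject H0

Let group 1 = method A, group 2 = method B. H0: μ_1 = μ_2; H1: μ_1 ≠ μ_2 (two-sample pooled-variance t-test, two-sided).
s_p² = [(14−1)·19.6² + (18−1)·26.9²]/(14+18−2) = 576.515
t = (78.4 − 56.3)/√[576.515·(1/14 + 1/18)] = 2.583
df = n₁ + n₂ − 2 = 30
Two-sided p-value ≈ 0.015
Since p ≈ 0.015 < α = 0.1, reject H0; the data support H1.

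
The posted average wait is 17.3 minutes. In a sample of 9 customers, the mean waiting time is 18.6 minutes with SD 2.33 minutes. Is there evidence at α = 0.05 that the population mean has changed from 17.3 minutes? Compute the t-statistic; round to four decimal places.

H0: μ = 17.3; H1: μ ≠ 17.3 (one-sample t-test, two-sided).
t = (x̄ − μ₀)/(s/√n) = (18.6 − 17.3)/(2.33/√9) = 1.6738
df = n − 1 = 8
Two-sided p-value ≈ 0.1327
Since p ≈ 0.1327 > α = 0.05, fail to reject H0; the data do not provide sufficient evidence against H0.

1.6738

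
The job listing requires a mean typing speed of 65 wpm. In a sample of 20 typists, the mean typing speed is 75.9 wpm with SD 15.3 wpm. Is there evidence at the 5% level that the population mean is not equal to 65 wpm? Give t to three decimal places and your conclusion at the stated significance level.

t = 3.186; reject H0

H0: μ = 65; H1: μ ≠ 65 (one-sample t-test, two-sided).
t = (x̄ − μ₀)/(s/√n) = (75.9 − 65)/(15.3/√20) = 3.186
df = n − 1 = 19
Two-sided p-value ≈ 0.005
Since p ≈ 0.005 < α = 0.05, reject H0; the data support H1.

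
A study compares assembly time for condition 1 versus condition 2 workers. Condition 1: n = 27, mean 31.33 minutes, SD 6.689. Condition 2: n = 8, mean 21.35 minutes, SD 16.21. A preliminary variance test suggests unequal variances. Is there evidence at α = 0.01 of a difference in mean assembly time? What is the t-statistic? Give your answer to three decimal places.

1.699

Let group 1 = condition 1, group 2 = condition 2. H0: μ_1 = μ_2; H1: μ_1 ≠ μ_2 (Welch's two-sample t-test, two-sided).
t = (x̄_1 − x̄_2)/√(s_1²/n_1 + s_2²/n_2) = (31.33 − 21.35)/√(6.689²/27 + 16.21²/8) = 1.699
Welch–Satterthwaite df ≈ 7.72
Two-sided p-value ≈ 0.129
Since p ≈ 0.129 > α = 0.01, fail to reject H0; the evidence is not statistically significant.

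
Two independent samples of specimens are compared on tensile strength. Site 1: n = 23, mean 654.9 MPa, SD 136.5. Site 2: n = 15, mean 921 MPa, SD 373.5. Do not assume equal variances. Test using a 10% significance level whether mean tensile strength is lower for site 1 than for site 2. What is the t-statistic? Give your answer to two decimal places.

Let group 1 = site 1, group 2 = site 2. H0: μ_1 = μ_2; H1: μ_1 < μ_2 (Welch's two-sample t-test, left-tailed).
t = (x̄_1 − x̄_2)/√(s_1²/n_1 + s_2²/n_2) = (654.9 − 921)/√(136.5²/23 + 373.5²/15) = -2.65
Welch–Satterthwaite df ≈ 16.47
p-value = P(T ≤ -2.65) ≈ 0.009
Since p ≈ 0.009 < α = 0.1, reject H0; the evidence is statistically significant.

-2.65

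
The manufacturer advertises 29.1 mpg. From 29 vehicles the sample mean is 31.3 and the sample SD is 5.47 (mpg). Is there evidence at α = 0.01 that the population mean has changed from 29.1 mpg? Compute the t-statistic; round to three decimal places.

2.166

H0: μ = 29.1; H1: μ ≠ 29.1 (one-sample t-test, two-sided).
t = (x̄ − μ₀)/(s/√n) = (31.3 − 29.1)/(5.47/√29) = 2.166
df = n − 1 = 28
Two-sided p-value ≈ 0.0390
Since p ≈ 0.0390 > α = 0.01, fail to reject H0; the data do not provide sufficient evidence against H0.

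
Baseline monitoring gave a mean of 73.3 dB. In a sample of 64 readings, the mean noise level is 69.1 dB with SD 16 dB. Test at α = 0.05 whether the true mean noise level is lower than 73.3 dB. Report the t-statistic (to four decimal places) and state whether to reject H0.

t = -2.1000; reject H0

H0: μ = 73.3; H1: μ < 73.3 (one-sample t-test, left-tailed).
t = (x̄ − μ₀)/(s/√n) = (69.1 − 73.3)/(16/√64) = -2.1000
df = n − 1 = 63
p-value = P(T ≤ -2.1000) ≈ 0.0199
Since p ≈ 0.0199 < α = 0.05, reject H0; the data support H1.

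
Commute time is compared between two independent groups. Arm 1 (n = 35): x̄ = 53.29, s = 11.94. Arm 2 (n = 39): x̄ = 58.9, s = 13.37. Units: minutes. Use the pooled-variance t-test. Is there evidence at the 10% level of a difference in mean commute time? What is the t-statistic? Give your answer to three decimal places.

-1.895

Let group 1 = arm 1, group 2 = arm 2. H0: μ_1 = μ_2; H1: μ_1 ≠ μ_2 (two-sample pooled-variance t-test, two-sided).
s_p² = [(35−1)·11.94² + (39−1)·13.37²]/(35+39−2) = 161.666
t = (53.29 − 58.9)/√[161.666·(1/35 + 1/39)] = -1.895
df = n₁ + n₂ − 2 = 72
Two-sided p-value ≈ 0.062
Since p ≈ 0.062 < α = 0.1, reject H0; the data support H1.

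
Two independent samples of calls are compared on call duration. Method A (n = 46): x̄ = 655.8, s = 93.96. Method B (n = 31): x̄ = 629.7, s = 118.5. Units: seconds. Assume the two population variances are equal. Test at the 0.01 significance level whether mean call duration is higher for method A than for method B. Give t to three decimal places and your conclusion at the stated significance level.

t = 1.075; fail to reject H0

Let group 1 = method A, group 2 = method B. H0: μ_1 = μ_2; H1: μ_1 > μ_2 (two-sample pooled-variance t-test, right-tailed).
s_p² = [(46−1)·93.96² + (31−1)·118.5²]/(46+31−2) = 10914
t = (655.8 − 629.7)/√[10914·(1/46 + 1/31)] = 1.075
df = n₁ + n₂ − 2 = 75
p-value = P(T ≥ 1.075) ≈ 0.143
Since p ≈ 0.143 > α = 0.01, fail to reject H0; the data do not provide sufficient evidence against H0.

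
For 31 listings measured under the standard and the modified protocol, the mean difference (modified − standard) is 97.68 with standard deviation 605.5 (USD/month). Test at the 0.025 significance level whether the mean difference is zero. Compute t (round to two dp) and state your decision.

H0: μ_d = 0; H1: μ_d ≠ 0 (paired t-test on the differences, two-sided).
t = d̄/(s_d/√n) = 97.68/(605.5/√31) = 0.90
df = n − 1 = 30
Two-sided p-value ≈ 0.3762
Since p ≈ 0.3762 > α = 0.025, fail to reject H0; the evidence is not statistically significant.

t = 0.90; fail to reject H0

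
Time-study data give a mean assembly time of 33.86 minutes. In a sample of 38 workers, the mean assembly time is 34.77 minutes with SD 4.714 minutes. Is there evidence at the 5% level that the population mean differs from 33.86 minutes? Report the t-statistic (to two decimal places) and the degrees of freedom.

H0: μ = 33.86; H1: μ ≠ 33.86 (one-sample t-test, two-sided).
t = (x̄ − μ₀)/(s/√n) = (34.77 − 33.86)/(4.714/√38) = 1.19
df = n − 1 = 37
Two-sided p-value ≈ 0.242
Since p ≈ 0.242 > α = 0.05, fail to reject H0; the data do not provide sufficient evidence against H0.

t = 1.19, df = 37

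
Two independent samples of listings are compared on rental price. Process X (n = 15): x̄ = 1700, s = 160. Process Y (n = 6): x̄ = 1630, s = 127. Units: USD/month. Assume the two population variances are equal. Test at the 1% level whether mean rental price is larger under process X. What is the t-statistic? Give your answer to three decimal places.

0.953

Let group 1 = process X, group 2 = process Y. H0: μ_1 = μ_2; H1: μ_1 > μ_2 (two-sample pooled-variance t-test, right-tailed).
s_p² = [(15−1)·160² + (6−1)·127²]/(15+6−2) = 23107.6
t = (1700 − 1630)/√[23107.6·(1/15 + 1/6)] = 0.953
df = n₁ + n₂ − 2 = 19
p-value = P(T ≥ 0.953) ≈ 0.176
Since p ≈ 0.176 > α = 0.01, fail to reject H0; the evidence is not statistically significant.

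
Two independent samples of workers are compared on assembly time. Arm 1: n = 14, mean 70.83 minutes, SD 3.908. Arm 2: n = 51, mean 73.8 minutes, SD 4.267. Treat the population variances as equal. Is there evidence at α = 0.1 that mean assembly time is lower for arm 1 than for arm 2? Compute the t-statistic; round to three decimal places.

Let group 1 = arm 1, group 2 = arm 2. H0: μ_1 = μ_2; H1: μ_1 < μ_2 (two-sample pooled-variance t-test, left-tailed).
s_p² = [(14−1)·3.908² + (51−1)·4.267²]/(14+51−2) = 17.6017
t = (70.83 − 73.8)/√[17.6017·(1/14 + 1/51)] = -2.346
df = n₁ + n₂ − 2 = 63
p-value = P(T ≤ -2.346) ≈ 0.0111
Since p ≈ 0.0111 < α = 0.1, reject H0; the data support H1.

-2.346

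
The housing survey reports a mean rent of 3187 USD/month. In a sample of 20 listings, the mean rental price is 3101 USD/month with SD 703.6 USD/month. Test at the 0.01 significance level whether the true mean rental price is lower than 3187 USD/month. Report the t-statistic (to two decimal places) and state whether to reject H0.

H0: μ = 3187; H1: μ < 3187 (one-sample t-test, left-tailed).
t = (x̄ − μ₀)/(s/√n) = (3101 − 3187)/(703.6/√20) = -0.55
df = n − 1 = 19
p-value = P(T ≤ -0.55) ≈ 0.2955
Since p ≈ 0.2955 > α = 0.01, fail to reject H0; the data do not provide sufficient evidence against H0.

t = -0.55; fail to reject H0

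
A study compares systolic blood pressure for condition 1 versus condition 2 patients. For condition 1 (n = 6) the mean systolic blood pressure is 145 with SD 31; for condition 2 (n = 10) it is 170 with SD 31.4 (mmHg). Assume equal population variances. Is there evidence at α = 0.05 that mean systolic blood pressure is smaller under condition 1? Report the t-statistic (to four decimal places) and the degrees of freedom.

Let group 1 = condition 1, group 2 = condition 2. H0: μ_1 = μ_2; H1: μ_1 < μ_2 (two-sample pooled-variance t-test, left-tailed).
s_p² = [(6−1)·31² + (10−1)·31.4²]/(6+10−2) = 977.046
t = (145 − 170)/√[977.046·(1/6 + 1/10)] = -1.5488
df = n₁ + n₂ − 2 = 14
p-value = P(T ≤ -1.5488) ≈ 0.072
Since p ≈ 0.072 > α = 0.05, fail to reject H0; the evidence is not statistically significant.

t = -1.5488, df = 14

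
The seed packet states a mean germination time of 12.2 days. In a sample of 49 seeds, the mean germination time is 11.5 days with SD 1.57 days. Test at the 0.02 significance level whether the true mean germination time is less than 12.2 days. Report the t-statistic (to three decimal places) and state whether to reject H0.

t = -3.121; reject H0

H0: μ = 12.2; H1: μ < 12.2 (one-sample t-test, left-tailed).
t = (x̄ − μ₀)/(s/√n) = (11.5 − 12.2)/(1.57/√49) = -3.121
df = n − 1 = 48
p-value = P(T ≤ -3.121) ≈ 0.0015
Since p ≈ 0.0015 < α = 0.02, reject H0; the evidence is statistically significant.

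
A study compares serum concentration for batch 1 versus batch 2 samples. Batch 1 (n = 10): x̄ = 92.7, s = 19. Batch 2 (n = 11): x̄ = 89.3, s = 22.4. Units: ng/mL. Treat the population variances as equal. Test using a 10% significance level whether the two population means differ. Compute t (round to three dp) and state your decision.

t = 0.373; fail to reject H0

Let group 1 = batch 1, group 2 = batch 2. H0: μ_1 = μ_2; H1: μ_1 ≠ μ_2 (two-sample pooled-variance t-test, two-sided).
s_p² = [(10−1)·19² + (11−1)·22.4²]/(10+11−2) = 435.084
t = (92.7 − 89.3)/√[435.084·(1/10 + 1/11)] = 0.373
df = n₁ + n₂ − 2 = 19
Two-sided p-value ≈ 0.7132
Since p ≈ 0.7132 > α = 0.1, fail to reject H0; the evidence is not statistically significant.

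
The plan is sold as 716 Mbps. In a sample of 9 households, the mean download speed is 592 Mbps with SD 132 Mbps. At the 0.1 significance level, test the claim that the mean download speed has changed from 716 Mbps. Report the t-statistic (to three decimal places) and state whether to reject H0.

H0: μ = 716; H1: μ ≠ 716 (one-sample t-test, two-sided).
t = (x̄ − μ₀)/(s/√n) = (592 − 716)/(132/√9) = -2.818
df = n − 1 = 8
Two-sided p-value ≈ 0.023
Since p ≈ 0.023 < α = 0.1, reject H0; the evidence is statistically significant.

t = -2.818; reject H0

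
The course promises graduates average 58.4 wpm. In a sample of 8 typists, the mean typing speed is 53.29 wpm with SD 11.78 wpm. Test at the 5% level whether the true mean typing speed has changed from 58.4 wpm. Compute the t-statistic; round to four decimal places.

H0: μ = 58.4; H1: μ ≠ 58.4 (one-sample t-test, two-sided).
t = (x̄ − μ₀)/(s/√n) = (53.29 − 58.4)/(11.78/√8) = -1.2269
df = n − 1 = 7
Two-sided p-value ≈ 0.2595
Since p ≈ 0.2595 > α = 0.05, fail to reject H0; the data do not provide sufficient evidence against H0.

-1.2269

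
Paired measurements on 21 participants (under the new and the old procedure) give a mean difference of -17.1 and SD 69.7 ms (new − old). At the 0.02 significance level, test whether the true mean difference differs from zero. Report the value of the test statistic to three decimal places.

H0: μ_d = 0; H1: μ_d ≠ 0 (paired t-test on the differences, two-sided).
t = d̄/(s_d/√n) = -17.1/(69.7/√21) = -1.124
df = n − 1 = 20
Two-sided p-value ≈ 0.2742
Since p ≈ 0.2742 > α = 0.02, fail to reject H0; the evidence is not statistically significant.

-1.124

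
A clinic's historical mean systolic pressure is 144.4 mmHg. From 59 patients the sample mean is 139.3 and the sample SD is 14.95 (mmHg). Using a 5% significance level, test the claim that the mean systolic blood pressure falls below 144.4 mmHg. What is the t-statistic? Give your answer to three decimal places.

H0: μ = 144.4; H1: μ < 144.4 (one-sample t-test, left-tailed).
t = (x̄ − μ₀)/(s/√n) = (139.3 − 144.4)/(14.95/√59) = -2.620
df = n − 1 = 58
p-value = P(T ≤ -2.620) ≈ 0.0056
Since p ≈ 0.0056 < α = 0.05, reject H0; the data support H1.

-2.620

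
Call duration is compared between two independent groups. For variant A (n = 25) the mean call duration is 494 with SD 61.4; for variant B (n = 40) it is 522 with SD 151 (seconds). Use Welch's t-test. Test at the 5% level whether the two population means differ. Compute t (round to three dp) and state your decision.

t = -1.043; fail to reject H0

Let group 1 = variant A, group 2 = variant B. H0: μ_1 = μ_2; H1: μ_1 ≠ μ_2 (Welch's two-sample t-test, two-sided).
t = (x̄_1 − x̄_2)/√(s_1²/n_1 + s_2²/n_2) = (494 − 522)/√(61.4²/25 + 151²/40) = -1.043
Welch–Satterthwaite df ≈ 56.00
Two-sided p-value ≈ 0.3015
Since p ≈ 0.3015 > α = 0.05, fail to reject H0; the evidence is not statistically significant.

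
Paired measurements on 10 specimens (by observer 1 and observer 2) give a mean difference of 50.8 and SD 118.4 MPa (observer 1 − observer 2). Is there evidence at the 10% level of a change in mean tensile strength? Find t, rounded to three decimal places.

1.357

H0: μ_d = 0; H1: μ_d ≠ 0 (paired t-test on the differences, two-sided).
t = d̄/(s_d/√n) = 50.8/(118.4/√10) = 1.357
df = n − 1 = 9
Two-sided p-value ≈ 0.208
Since p ≈ 0.208 > α = 0.1, fail to reject H0; the evidence is not statistically significant.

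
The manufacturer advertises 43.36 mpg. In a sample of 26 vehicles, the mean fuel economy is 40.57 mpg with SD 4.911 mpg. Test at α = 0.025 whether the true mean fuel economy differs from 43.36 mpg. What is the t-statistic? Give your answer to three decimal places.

-2.897

H0: μ = 43.36; H1: μ ≠ 43.36 (one-sample t-test, two-sided).
t = (x̄ − μ₀)/(s/√n) = (40.57 − 43.36)/(4.911/√26) = -2.897
df = n − 1 = 25
Two-sided p-value ≈ 0.0077
Since p ≈ 0.0077 < α = 0.025, reject H0; the evidence is statistically significant.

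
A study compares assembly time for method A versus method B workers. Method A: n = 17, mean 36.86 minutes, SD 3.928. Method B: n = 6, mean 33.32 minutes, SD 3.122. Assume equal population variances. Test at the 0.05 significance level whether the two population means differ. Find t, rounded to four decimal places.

Let group 1 = method A, group 2 = method B. H0: μ_1 = μ_2; H1: μ_1 ≠ μ_2 (two-sample pooled-variance t-test, two-sided).
s_p² = [(17−1)·3.928² + (6−1)·3.122²]/(17+6−2) = 14.0763
t = (36.86 − 33.32)/√[14.0763·(1/17 + 1/6)] = 1.9870
df = n₁ + n₂ − 2 = 21
Two-sided p-value ≈ 0.0601
Since p ≈ 0.0601 > α = 0.05, fail to reject H0; the data do not provide sufficient evidence against H0.

1.9870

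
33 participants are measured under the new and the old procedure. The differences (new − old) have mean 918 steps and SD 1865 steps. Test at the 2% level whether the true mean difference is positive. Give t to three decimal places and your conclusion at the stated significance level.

H0: μ_d = 0; H1: μ_d > 0 (paired t-test on the differences, right-tailed).
t = d̄/(s_d/√n) = 918/(1865/√33) = 2.828
df = n − 1 = 32
p-value = P(T ≥ 2.828) ≈ 0.0040
Since p ≈ 0.0040 < α = 0.02, reject H0; the evidence is statistically significant.

t = 2.828; reject H0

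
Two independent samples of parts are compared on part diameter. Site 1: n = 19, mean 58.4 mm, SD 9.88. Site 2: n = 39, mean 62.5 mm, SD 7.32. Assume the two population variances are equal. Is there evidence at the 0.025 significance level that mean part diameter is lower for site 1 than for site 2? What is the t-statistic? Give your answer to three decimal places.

-1.781

Let group 1 = site 1, group 2 = site 2. H0: μ_1 = μ_2; H1: μ_1 < μ_2 (two-sample pooled-variance t-test, left-tailed).
s_p² = [(19−1)·9.88² + (39−1)·7.32²]/(19+39−2) = 67.7355
t = (58.4 − 62.5)/√[67.7355·(1/19 + 1/39)] = -1.781
df = n₁ + n₂ − 2 = 56
p-value = P(T ≤ -1.781) ≈ 0.040
Since p ≈ 0.040 > α = 0.025, fail to reject H0; the data do not provide sufficient evidence against H0.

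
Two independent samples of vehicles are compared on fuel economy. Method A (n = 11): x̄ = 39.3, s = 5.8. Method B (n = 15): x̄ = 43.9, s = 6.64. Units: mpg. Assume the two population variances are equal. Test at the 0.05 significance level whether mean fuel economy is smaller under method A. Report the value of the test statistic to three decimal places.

-1.838

Let group 1 = method A, group 2 = method B. H0: μ_1 = μ_2; H1: μ_1 < μ_2 (two-sample pooled-variance t-test, left-tailed).
s_p² = [(11−1)·5.8² + (15−1)·6.64²]/(11+15−2) = 39.7356
t = (39.3 − 43.9)/√[39.7356·(1/11 + 1/15)] = -1.838
df = n₁ + n₂ − 2 = 24
p-value = P(T ≤ -1.838) ≈ 0.0392
Since p ≈ 0.0392 < α = 0.05, reject H0; the evidence is statistically significant.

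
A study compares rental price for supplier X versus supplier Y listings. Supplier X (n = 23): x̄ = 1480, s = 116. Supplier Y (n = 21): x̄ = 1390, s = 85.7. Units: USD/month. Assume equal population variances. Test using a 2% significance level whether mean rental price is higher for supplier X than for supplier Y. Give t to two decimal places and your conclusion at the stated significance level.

Let group 1 = supplier X, group 2 = supplier Y. H0: μ_1 = μ_2; H1: μ_1 > μ_2 (two-sample pooled-variance t-test, right-tailed).
s_p² = [(23−1)·116² + (21−1)·85.7²]/(23+21−2) = 10545.8
t = (1480 − 1390)/√[10545.8·(1/23 + 1/21)] = 2.90
df = n₁ + n₂ − 2 = 42
p-value = P(T ≥ 2.90) ≈ 0.0029
Since p ≈ 0.0029 < α = 0.02, reject H0; the evidence is statistically significant.

t = 2.90; reject H0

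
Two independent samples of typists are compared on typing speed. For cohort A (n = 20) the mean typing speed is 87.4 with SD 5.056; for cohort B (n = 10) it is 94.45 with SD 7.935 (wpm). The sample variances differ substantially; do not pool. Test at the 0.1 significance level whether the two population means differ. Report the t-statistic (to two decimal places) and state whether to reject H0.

t = -2.56; reject H0

Let group 1 = cohort A, group 2 = cohort B. H0: μ_1 = μ_2; H1: μ_1 ≠ μ_2 (Welch's two-sample t-test, two-sided).
t = (x̄_1 − x̄_2)/√(s_1²/n_1 + s_2²/n_2) = (87.4 − 94.45)/√(5.056²/20 + 7.935²/10) = -2.56
Welch–Satterthwaite df ≈ 12.78
Two-sided p-value ≈ 0.024
Since p ≈ 0.024 < α = 0.1, reject H0; the evidence is statistically significant.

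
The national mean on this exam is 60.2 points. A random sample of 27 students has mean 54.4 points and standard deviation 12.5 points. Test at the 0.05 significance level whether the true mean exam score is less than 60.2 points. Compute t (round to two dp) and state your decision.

t = -2.41; reject H0

H0: μ = 60.2; H1: μ < 60.2 (one-sample t-test, left-tailed).
t = (x̄ − μ₀)/(s/√n) = (54.4 − 60.2)/(12.5/√27) = -2.41
df = n − 1 = 26
p-value = P(T ≤ -2.41) ≈ 0.012
Since p ≈ 0.012 < α = 0.05, reject H0; the data support H1.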